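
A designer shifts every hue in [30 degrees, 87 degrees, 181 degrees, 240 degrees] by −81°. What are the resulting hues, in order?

30 − 81 = -51 → -51 + 360 = 309°
87 − 81 = 6°
181 − 81 = 100°
240 − 81 = 159°

309°, 6°, 100°, 159°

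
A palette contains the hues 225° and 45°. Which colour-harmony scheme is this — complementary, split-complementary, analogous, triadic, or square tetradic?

complementary

Sort the hues: 45°, 225°.
Successive gaps around the wheel: 180°, 180°.
Two hues 180° apart are complementary.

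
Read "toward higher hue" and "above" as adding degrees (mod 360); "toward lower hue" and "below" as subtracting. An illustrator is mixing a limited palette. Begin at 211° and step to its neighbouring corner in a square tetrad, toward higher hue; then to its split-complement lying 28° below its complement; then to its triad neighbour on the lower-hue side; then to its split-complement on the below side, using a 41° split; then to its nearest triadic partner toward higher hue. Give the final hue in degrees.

232°

+90° (square ↑): 211 + 90 = 301°
+152° (split-comp 28° ↓): 301 + 152 = 453 → 453 − 360 = 93°
−120° (triadic ↓): 93 − 120 = -27 → -27 + 360 = 333°
+139° (split-comp 41° ↓): 333 + 139 = 472 → 472 − 360 = 112°
+120° (triadic ↑): 112 + 120 = 232°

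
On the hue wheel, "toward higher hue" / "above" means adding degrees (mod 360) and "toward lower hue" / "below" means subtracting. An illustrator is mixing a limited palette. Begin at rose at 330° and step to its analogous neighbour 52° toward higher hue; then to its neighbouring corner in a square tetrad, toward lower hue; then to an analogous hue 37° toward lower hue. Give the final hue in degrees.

analog 52° ↑ +52°: 330 + 52 = 382 → 382 − 360 = 22°
square ↓ −90°: 22 − 90 = -68 → -68 + 360 = 292°
analog 37° ↓ −37°: 292 − 37 = 255°

255°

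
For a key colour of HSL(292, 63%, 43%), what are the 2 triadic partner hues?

52° and 172°

A triad places three hues 120° apart.
292 + 120 = 412 → 412 − 360 = 52°
292 + 240 = 532 → 532 − 360 = 172°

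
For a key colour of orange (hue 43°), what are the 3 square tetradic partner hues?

43 + 90 = 133°
43 + 180 = 223°
43 + 270 = 313°

133°, 223°, and 313°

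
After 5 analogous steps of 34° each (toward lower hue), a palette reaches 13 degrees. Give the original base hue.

183°

5 steps of 34° (toward lower hue) give a net shift of −170°.
Start = end − shift: 13 + 170 = 183°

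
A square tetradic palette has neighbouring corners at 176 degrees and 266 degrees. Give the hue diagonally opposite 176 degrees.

A square tetradic scheme places four hues 90° apart; opposite corners are 180° apart.
176 + 180 = 356°

356°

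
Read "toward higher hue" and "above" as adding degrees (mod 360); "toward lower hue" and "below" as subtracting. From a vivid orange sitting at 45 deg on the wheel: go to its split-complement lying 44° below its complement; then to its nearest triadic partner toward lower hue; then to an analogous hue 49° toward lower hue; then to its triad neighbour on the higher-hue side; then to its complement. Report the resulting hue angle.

312°

45 + 136 = 181°   (split-comp 44° ↓)
181 − 120 = 61°   (triadic ↓)
61 − 49 = 12°   (analog 49° ↓)
12 + 120 = 132°   (triadic ↑)
132 + 180 = 312°   (complement)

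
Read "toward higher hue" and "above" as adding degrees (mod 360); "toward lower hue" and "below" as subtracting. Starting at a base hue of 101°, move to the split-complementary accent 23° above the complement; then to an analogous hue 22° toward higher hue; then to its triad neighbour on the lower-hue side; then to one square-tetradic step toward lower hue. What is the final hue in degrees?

101 + 203 = 304°   (split-comp 23° ↑)
304 + 22 = 326°   (analog 22° ↑)
326 − 120 = 206°   (triadic ↓)
206 − 90 = 116°   (square ↓)

116°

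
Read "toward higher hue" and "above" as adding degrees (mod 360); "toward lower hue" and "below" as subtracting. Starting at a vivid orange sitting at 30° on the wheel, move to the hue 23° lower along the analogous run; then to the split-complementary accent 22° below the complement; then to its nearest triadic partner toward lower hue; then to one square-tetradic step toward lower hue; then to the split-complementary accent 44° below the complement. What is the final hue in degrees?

91°

analog 23° ↓ −23°: 30 − 23 = 7°
split-comp 22° ↓ +158°: 7 + 158 = 165°
triadic ↓ −120°: 165 − 120 = 45°
square ↓ −90°: 45 − 90 = -45 → -45 + 360 = 315°
split-comp 44° ↓ +136°: 315 + 136 = 451 → 451 − 360 = 91°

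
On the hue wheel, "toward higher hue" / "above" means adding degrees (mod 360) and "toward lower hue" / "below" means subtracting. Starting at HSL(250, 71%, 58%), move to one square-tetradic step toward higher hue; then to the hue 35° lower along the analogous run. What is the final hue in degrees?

305°

250 + 90 = 340°   (square ↑)
340 − 35 = 305°   (analog 35° ↓)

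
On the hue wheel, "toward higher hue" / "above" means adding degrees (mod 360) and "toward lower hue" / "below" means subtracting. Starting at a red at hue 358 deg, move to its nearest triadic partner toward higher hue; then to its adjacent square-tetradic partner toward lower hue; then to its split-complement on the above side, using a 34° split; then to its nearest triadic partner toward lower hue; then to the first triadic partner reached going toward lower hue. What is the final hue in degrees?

2°

+120° (triadic ↑): 358 + 120 = 478 → 478 − 360 = 118°
−90° (square ↓): 118 − 90 = 28°
+214° (split-comp 34° ↑): 28 + 214 = 242°
−120° (triadic ↓): 242 − 120 = 122°
−120° (triadic ↓): 122 − 120 = 2°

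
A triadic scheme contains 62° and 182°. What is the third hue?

302°

A triad spaces three hues 120° apart.
The full set is {62°, 182°, 302°}.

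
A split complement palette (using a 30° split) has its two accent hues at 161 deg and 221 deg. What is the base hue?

11°

The accents sit 30° either side of the complement, so the complement is their short-arc midpoint on the wheel.
Short-arc midpoint of 161° and 221°: 191°.
Base is 180° from the complement: 191 − 180 = 11°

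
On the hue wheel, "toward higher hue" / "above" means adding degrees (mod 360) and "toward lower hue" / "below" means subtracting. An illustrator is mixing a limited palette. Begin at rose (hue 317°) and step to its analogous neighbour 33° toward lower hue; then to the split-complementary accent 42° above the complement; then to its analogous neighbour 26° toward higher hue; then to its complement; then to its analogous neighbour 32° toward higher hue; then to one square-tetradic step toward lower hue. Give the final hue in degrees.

294°

analog 33° ↓ −33°: 317 − 33 = 284°
split-comp 42° ↑ +222°: 284 + 222 = 506 → 506 − 360 = 146°
analog 26° ↑ +26°: 146 + 26 = 172°
complement +180°: 172 + 180 = 352°
analog 32° ↑ +32°: 352 + 32 = 384 → 384 − 360 = 24°
square ↓ −90°: 24 − 90 = -66 → -66 + 360 = 294°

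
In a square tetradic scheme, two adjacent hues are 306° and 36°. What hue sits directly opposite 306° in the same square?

126°

A square tetradic scheme places four hues 90° apart; opposite corners are 180° apart.
306 + 180 = 486 → 486 − 360 = 126°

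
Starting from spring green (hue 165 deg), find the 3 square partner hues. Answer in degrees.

255°, 345°, 75°

A square tetradic scheme places four hues every 90°.
165 + 90 = 255°
165 + 180 = 345°
165 + 270 = 435 → 435 − 360 = 75°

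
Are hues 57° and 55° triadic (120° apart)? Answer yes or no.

Angular distance: |57 − 55| = 2 = 2°.
Triadic (120° apart) requires 120°.

no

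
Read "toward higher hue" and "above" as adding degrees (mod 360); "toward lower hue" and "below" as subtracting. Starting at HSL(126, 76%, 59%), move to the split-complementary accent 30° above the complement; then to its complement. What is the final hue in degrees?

156°

+210° (split-comp 30° ↑): 126 + 210 = 336°
+180° (complement): 336 + 180 = 516 → 516 − 360 = 156°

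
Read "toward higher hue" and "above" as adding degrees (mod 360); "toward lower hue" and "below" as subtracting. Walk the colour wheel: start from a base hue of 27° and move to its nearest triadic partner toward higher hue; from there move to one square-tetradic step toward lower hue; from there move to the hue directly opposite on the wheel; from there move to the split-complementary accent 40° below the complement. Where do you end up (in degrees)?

triadic ↑ +120°: 27 + 120 = 147°
square ↓ −90°: 147 − 90 = 57°
complement +180°: 57 + 180 = 237°
split-comp 40° ↓ +140°: 237 + 140 = 377 → 377 − 360 = 17°

17°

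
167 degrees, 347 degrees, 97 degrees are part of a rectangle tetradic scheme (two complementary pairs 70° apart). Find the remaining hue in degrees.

277°

A rectangular tetradic uses two complementary pairs 70° apart: offsets 0°, 70°, 180°, 250°.
Among {97°, 167°, 347°}, 347° and 167° are a 180° pair.
The remaining hue 97° needs its own complement: 97 + 180 = 277°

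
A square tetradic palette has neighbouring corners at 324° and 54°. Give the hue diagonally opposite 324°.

144°

A square tetradic scheme places four hues 90° apart; opposite corners are 180° apart.
324 + 180 = 504 → 504 − 360 = 144°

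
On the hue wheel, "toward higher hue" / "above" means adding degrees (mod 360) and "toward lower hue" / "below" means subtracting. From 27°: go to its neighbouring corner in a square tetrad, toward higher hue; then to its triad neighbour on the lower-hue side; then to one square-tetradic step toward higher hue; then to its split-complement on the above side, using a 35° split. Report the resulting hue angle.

302°

+90° (square ↑): 27 + 90 = 117°
−120° (triadic ↓): 117 − 120 = -3 → -3 + 360 = 357°
+90° (square ↑): 357 + 90 = 447 → 447 − 360 = 87°
+215° (split-comp 35° ↑): 87 + 215 = 302°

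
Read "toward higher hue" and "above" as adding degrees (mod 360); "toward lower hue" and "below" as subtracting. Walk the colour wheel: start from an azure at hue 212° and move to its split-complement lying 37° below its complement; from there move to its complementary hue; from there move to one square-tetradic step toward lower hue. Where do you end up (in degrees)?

85°

+143° (split-comp 37° ↓): 212 + 143 = 355°
+180° (complement): 355 + 180 = 535 → 535 − 360 = 175°
−90° (square ↓): 175 − 90 = 85°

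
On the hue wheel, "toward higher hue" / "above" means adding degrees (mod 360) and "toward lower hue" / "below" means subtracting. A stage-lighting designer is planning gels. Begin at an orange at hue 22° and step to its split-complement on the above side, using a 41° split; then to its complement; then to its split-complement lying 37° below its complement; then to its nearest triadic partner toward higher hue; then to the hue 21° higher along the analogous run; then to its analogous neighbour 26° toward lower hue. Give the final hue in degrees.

+221° (split-comp 41° ↑): 22 + 221 = 243°
+180° (complement): 243 + 180 = 423 → 423 − 360 = 63°
+143° (split-comp 37° ↓): 63 + 143 = 206°
+120° (triadic ↑): 206 + 120 = 326°
+21° (analog 21° ↑): 326 + 21 = 347°
−26° (analog 26° ↓): 347 − 26 = 321°

321°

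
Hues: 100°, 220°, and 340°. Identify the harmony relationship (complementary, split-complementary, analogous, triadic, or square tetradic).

Sort the hues: 100°, 220°, 340°.
Successive gaps around the wheel: 120°, 120°, 120°.
Three hues equally spaced 120° apart form a triad.

triadic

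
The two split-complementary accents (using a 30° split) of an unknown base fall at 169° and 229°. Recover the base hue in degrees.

19°

The accents sit 30° either side of the complement, so the complement is their short-arc midpoint on the wheel.
Short-arc midpoint of 169° and 229°: 199°.
Base is 180° from the complement: 199 − 180 = 19°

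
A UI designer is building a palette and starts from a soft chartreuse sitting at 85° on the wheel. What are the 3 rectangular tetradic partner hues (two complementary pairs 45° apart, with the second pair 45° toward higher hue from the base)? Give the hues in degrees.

130°, 265°, 310°

A rectangular tetradic uses two complementary pairs 45° apart: offsets 0°, 45°, 180°, 225°.
85 + 45 = 130°
85 + 180 = 265°
85 + 225 = 310°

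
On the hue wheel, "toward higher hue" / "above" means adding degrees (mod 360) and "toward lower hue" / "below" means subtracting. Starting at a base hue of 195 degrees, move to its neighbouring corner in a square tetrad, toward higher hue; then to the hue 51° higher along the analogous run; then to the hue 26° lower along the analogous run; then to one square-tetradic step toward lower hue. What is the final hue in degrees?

square ↑ +90°: 195 + 90 = 285°
analog 51° ↑ +51°: 285 + 51 = 336°
analog 26° ↓ −26°: 336 − 26 = 310°
square ↓ −90°: 310 − 90 = 220°

220°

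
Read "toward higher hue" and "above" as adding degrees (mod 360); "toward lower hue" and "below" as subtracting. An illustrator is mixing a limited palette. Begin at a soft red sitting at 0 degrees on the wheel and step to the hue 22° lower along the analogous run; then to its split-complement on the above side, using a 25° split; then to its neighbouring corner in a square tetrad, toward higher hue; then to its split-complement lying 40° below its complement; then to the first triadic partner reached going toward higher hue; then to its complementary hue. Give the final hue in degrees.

analog 22° ↓ −22°: 0 − 22 = -22 → -22 + 360 = 338°
split-comp 25° ↑ +205°: 338 + 205 = 543 → 543 − 360 = 183°
square ↑ +90°: 183 + 90 = 273°
split-comp 40° ↓ +140°: 273 + 140 = 413 → 413 − 360 = 53°
triadic ↑ +120°: 53 + 120 = 173°
complement +180°: 173 + 180 = 353°

353°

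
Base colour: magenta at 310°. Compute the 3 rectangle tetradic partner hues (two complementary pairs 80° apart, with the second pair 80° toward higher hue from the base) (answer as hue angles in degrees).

30°, 130°, 210°

A rectangular tetradic uses two complementary pairs 80° apart: offsets 0°, 80°, 180°, 260°.
310 + 80 = 390 → 390 − 360 = 30°
310 + 180 = 490 → 490 − 360 = 130°
310 + 260 = 570 → 570 − 360 = 210°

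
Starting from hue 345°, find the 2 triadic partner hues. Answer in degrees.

105° and 225°

345 + 120 = 465 → 465 − 360 = 105°
345 + 240 = 585 → 585 − 360 = 225°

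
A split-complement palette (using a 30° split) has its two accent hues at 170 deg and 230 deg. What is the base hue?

The accents sit 30° either side of the complement, so the complement is their short-arc midpoint on the wheel.
Short-arc midpoint of 170° and 230°: 200°.
Base is 180° from the complement: 200 − 180 = 20°

20°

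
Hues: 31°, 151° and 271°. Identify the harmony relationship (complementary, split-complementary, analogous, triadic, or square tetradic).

triadic

Sort the hues: 31°, 151°, 271°.
Successive gaps around the wheel: 120°, 120°, 120°.
Three hues equally spaced 120° apart form a triad.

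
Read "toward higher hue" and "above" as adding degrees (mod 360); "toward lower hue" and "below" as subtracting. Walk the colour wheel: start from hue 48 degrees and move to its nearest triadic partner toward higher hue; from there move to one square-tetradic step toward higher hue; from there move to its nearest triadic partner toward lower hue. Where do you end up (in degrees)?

138°

triadic ↑ +120°: 48 + 120 = 168°
square ↑ +90°: 168 + 90 = 258°
triadic ↓ −120°: 258 − 120 = 138°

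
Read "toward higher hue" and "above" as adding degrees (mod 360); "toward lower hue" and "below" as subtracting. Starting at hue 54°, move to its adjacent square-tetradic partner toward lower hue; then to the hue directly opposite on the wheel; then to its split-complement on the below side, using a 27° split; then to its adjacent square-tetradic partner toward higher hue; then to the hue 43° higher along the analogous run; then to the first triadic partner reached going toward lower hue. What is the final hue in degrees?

−90° (square ↓): 54 − 90 = -36 → -36 + 360 = 324°
+180° (complement): 324 + 180 = 504 → 504 − 360 = 144°
+153° (split-comp 27° ↓): 144 + 153 = 297°
+90° (square ↑): 297 + 90 = 387 → 387 − 360 = 27°
+43° (analog 43° ↑): 27 + 43 = 70°
−120° (triadic ↓): 70 − 120 = -50 → -50 + 360 = 310°

310°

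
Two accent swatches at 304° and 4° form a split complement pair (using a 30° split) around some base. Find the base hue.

154°

The accents sit 30° either side of the complement, so the complement is their short-arc midpoint on the wheel.
Short-arc midpoint of 304° and 4°: 334°.
Base is 180° from the complement: 334 − 180 = 154°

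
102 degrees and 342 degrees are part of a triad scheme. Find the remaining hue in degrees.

222°

A triad places three hues 120° apart.
The full set through 102° is {102°, 222°, 342°}.
Given {102°, 342°}, the missing hue is 222°.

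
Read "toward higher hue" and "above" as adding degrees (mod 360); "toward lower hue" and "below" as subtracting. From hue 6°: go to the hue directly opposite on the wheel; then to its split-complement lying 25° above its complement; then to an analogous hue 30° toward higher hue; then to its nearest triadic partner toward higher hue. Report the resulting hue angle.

6 + 180 = 186°   (complement)
186 + 205 = 391 → 391 − 360 = 31°   (split-comp 25° ↑)
31 + 30 = 61°   (analog 30° ↑)
61 + 120 = 181°   (triadic ↑)

181°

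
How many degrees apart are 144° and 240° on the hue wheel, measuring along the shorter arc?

96°

|144 − 240| = 96.
96 ≤ 180, so the shorter arc is 96°.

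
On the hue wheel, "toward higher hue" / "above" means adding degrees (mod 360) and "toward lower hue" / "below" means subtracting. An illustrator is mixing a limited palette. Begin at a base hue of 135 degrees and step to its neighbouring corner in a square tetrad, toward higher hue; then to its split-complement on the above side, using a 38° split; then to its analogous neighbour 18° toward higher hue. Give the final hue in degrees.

square ↑ +90°: 135 + 90 = 225°
split-comp 38° ↑ +218°: 225 + 218 = 443 → 443 − 360 = 83°
analog 18° ↑ +18°: 83 + 18 = 101°

101°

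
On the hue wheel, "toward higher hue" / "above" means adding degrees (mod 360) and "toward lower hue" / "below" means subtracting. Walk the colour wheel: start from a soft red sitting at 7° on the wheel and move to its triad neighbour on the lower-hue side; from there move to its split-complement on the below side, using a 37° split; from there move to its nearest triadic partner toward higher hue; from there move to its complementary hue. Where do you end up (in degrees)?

330°

−120° (triadic ↓): 7 − 120 = -113 → -113 + 360 = 247°
+143° (split-comp 37° ↓): 247 + 143 = 390 → 390 − 360 = 30°
+120° (triadic ↑): 30 + 120 = 150°
+180° (complement): 150 + 180 = 330°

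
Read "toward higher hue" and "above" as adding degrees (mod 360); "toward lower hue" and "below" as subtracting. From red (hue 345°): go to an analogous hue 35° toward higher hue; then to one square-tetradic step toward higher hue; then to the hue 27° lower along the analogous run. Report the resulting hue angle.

83°

+35° (analog 35° ↑): 345 + 35 = 380 → 380 − 360 = 20°
+90° (square ↑): 20 + 90 = 110°
−27° (analog 27° ↓): 110 − 27 = 83°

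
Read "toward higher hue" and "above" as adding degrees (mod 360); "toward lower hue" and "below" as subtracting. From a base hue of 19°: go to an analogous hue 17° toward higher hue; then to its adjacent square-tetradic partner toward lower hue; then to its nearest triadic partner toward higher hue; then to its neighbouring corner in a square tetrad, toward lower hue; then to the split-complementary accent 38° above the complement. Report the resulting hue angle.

194°

analog 17° ↑ +17°: 19 + 17 = 36°
square ↓ −90°: 36 − 90 = -54 → -54 + 360 = 306°
triadic ↑ +120°: 306 + 120 = 426 → 426 − 360 = 66°
square ↓ −90°: 66 − 90 = -24 → -24 + 360 = 336°
split-comp 38° ↑ +218°: 336 + 218 = 554 → 554 − 360 = 194°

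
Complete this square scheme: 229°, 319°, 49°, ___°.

139°

A square tetradic scheme places four hues every 90°.
The full set through 49° is {49°, 139°, 229°, 319°}.
Given {49°, 229°, 319°}, the missing hue is 139°.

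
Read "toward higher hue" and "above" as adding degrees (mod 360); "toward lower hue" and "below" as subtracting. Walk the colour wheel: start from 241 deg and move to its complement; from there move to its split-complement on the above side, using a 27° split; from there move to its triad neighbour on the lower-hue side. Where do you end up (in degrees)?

148°

241 + 180 = 421 → 421 − 360 = 61°   (complement)
61 + 207 = 268°   (split-comp 27° ↑)
268 − 120 = 148°   (triadic ↓)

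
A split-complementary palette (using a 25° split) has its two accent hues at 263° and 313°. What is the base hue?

The accents sit 25° either side of the complement, so the complement is their short-arc midpoint on the wheel.
Short-arc midpoint of 263° and 313°: 288°.
Base is 180° from the complement: 288 − 180 = 108°

108°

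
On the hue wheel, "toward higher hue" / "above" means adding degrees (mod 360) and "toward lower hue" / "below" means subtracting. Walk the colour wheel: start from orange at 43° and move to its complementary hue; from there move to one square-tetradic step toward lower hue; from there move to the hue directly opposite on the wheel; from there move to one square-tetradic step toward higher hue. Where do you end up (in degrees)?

+180° (complement): 43 + 180 = 223°
−90° (square ↓): 223 − 90 = 133°
+180° (complement): 133 + 180 = 313°
+90° (square ↑): 313 + 90 = 403 → 403 − 360 = 43°

43°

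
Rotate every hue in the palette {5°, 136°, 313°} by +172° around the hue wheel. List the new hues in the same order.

177°, 308°, 125°

5 + 172 = 177°
136 + 172 = 308°
313 + 172 = 485 → 485 − 360 = 125°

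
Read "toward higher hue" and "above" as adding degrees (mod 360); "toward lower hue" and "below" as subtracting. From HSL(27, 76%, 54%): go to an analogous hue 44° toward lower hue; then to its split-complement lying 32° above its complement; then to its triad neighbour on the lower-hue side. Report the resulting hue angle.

analog 44° ↓ −44°: 27 − 44 = -17 → -17 + 360 = 343°
split-comp 32° ↑ +212°: 343 + 212 = 555 → 555 − 360 = 195°
triadic ↓ −120°: 195 − 120 = 75°

75°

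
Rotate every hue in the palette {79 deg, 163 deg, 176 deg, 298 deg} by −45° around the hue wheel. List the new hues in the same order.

34°, 118°, 131°, 253°

79 − 45 = 34°
163 − 45 = 118°
176 − 45 = 131°
298 − 45 = 253°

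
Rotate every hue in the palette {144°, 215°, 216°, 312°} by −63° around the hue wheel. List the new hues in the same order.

144 − 63 = 81°
215 − 63 = 152°
216 − 63 = 153°
312 − 63 = 249°

81°, 152°, 153°, 249°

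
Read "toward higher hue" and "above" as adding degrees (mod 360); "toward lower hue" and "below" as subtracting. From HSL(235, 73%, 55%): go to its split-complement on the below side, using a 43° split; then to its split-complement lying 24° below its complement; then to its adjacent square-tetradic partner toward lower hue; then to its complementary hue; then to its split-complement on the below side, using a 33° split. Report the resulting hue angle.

45°

split-comp 43° ↓ +137°: 235 + 137 = 372 → 372 − 360 = 12°
split-comp 24° ↓ +156°: 12 + 156 = 168°
square ↓ −90°: 168 − 90 = 78°
complement +180°: 78 + 180 = 258°
split-comp 33° ↓ +147°: 258 + 147 = 405 → 405 − 360 = 45°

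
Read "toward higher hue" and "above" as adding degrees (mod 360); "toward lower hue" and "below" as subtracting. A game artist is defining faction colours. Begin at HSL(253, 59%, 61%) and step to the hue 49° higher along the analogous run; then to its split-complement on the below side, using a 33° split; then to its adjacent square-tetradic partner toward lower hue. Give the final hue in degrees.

359°

+49° (analog 49° ↑): 253 + 49 = 302°
+147° (split-comp 33° ↓): 302 + 147 = 449 → 449 − 360 = 89°
−90° (square ↓): 89 − 90 = -1 → -1 + 360 = 359°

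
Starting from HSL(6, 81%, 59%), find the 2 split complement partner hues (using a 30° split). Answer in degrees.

Complement of 6°: 6 + 180 = 186°
186 − 30 = 156°
186 + 30 = 216°

156° and 216°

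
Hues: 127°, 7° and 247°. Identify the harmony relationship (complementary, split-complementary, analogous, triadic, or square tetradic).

Sort the hues: 7°, 127°, 247°.
Successive gaps around the wheel: 120°, 120°, 120°.
Three hues equally spaced 120° apart form a triad.

triadic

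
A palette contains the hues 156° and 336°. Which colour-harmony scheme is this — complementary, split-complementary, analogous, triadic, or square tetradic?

Sort the hues: 156°, 336°.
Successive gaps around the wheel: 180°, 180°.
Two hues 180° apart are complementary.

complementary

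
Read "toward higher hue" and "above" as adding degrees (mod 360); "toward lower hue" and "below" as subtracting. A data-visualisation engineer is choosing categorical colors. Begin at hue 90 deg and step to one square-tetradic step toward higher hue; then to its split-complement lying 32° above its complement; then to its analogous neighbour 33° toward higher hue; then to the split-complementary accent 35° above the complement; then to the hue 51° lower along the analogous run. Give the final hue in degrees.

229°

+90° (square ↑): 90 + 90 = 180°
+212° (split-comp 32° ↑): 180 + 212 = 392 → 392 − 360 = 32°
+33° (analog 33° ↑): 32 + 33 = 65°
+215° (split-comp 35° ↑): 65 + 215 = 280°
−51° (analog 51° ↓): 280 − 51 = 229°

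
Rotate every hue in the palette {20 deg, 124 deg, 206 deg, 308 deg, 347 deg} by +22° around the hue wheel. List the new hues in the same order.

20 + 22 = 42°
124 + 22 = 146°
206 + 22 = 228°
308 + 22 = 330°
347 + 22 = 369 → 369 − 360 = 9°

42°, 146°, 228°, 330°, 9°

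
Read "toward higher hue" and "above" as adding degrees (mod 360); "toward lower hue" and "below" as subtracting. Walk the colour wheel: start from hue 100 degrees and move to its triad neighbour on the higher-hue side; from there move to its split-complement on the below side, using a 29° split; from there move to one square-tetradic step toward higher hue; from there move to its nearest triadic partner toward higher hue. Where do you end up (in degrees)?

100 + 120 = 220°   (triadic ↑)
220 + 151 = 371 → 371 − 360 = 11°   (split-comp 29° ↓)
11 + 90 = 101°   (square ↑)
101 + 120 = 221°   (triadic ↑)

221°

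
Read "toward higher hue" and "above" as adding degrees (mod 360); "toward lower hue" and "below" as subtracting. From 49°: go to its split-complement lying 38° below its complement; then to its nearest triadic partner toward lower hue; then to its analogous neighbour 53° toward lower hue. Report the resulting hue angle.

split-comp 38° ↓ +142°: 49 + 142 = 191°
triadic ↓ −120°: 191 − 120 = 71°
analog 53° ↓ −53°: 71 − 53 = 18°

18°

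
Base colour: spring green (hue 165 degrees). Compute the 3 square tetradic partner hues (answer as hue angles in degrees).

165 + 90 = 255°
165 + 180 = 345°
165 + 270 = 435 → 435 − 360 = 75°

255°, 345° and 75°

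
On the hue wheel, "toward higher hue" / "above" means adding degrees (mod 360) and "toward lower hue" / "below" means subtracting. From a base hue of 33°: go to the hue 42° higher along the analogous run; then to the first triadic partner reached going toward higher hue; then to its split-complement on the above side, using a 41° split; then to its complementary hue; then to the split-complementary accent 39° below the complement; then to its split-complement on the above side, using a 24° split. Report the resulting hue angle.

analog 42° ↑ +42°: 33 + 42 = 75°
triadic ↑ +120°: 75 + 120 = 195°
split-comp 41° ↑ +221°: 195 + 221 = 416 → 416 − 360 = 56°
complement +180°: 56 + 180 = 236°
split-comp 39° ↓ +141°: 236 + 141 = 377 → 377 − 360 = 17°
split-comp 24° ↑ +204°: 17 + 204 = 221°

221°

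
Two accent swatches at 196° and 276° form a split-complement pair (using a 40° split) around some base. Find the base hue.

The accents sit 40° either side of the complement, so the complement is their short-arc midpoint on the wheel.
Short-arc midpoint of 196° and 276°: 236°.
Base is 180° from the complement: 236 − 180 = 56°

56°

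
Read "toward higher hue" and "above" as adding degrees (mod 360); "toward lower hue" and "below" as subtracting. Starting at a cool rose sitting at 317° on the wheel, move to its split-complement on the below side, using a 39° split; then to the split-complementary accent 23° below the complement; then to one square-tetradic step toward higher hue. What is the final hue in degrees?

split-comp 39° ↓ +141°: 317 + 141 = 458 → 458 − 360 = 98°
split-comp 23° ↓ +157°: 98 + 157 = 255°
square ↑ +90°: 255 + 90 = 345°

345°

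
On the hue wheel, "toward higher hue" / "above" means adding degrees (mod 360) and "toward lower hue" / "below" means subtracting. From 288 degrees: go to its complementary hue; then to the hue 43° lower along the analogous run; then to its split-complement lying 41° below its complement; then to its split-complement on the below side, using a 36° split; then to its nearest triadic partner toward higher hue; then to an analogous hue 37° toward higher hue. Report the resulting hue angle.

145°

+180° (complement): 288 + 180 = 468 → 468 − 360 = 108°
−43° (analog 43° ↓): 108 − 43 = 65°
+139° (split-comp 41° ↓): 65 + 139 = 204°
+144° (split-comp 36° ↓): 204 + 144 = 348°
+120° (triadic ↑): 348 + 120 = 468 → 468 − 360 = 108°
+37° (analog 37° ↑): 108 + 37 = 145°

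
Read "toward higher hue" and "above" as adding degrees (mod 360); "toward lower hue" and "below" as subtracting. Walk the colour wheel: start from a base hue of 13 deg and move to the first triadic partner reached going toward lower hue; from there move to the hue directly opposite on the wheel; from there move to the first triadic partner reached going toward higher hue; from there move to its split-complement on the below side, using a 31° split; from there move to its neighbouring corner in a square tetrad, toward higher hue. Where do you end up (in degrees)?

13 − 120 = -107 → -107 + 360 = 253°   (triadic ↓)
253 + 180 = 433 → 433 − 360 = 73°   (complement)
73 + 120 = 193°   (triadic ↑)
193 + 149 = 342°   (split-comp 31° ↓)
342 + 90 = 432 → 432 − 360 = 72°   (square ↑)

72°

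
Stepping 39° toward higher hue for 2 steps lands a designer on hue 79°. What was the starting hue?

2 steps of 39° (toward higher hue) give a net shift of +78°.
Start = end − shift: 79 − 78 = 1°

1°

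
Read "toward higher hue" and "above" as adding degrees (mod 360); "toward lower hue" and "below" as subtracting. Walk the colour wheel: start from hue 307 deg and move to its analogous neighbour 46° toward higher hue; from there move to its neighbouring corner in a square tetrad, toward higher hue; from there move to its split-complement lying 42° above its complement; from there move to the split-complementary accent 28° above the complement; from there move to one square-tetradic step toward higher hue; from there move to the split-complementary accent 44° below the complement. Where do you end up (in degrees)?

+46° (analog 46° ↑): 307 + 46 = 353°
+90° (square ↑): 353 + 90 = 443 → 443 − 360 = 83°
+222° (split-comp 42° ↑): 83 + 222 = 305°
+208° (split-comp 28° ↑): 305 + 208 = 513 → 513 − 360 = 153°
+90° (square ↑): 153 + 90 = 243°
+136° (split-comp 44° ↓): 243 + 136 = 379 → 379 − 360 = 19°

19°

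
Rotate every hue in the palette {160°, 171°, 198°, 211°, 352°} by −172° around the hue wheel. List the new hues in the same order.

160 − 172 = -12 → -12 + 360 = 348°
171 − 172 = -1 → -1 + 360 = 359°
198 − 172 = 26°
211 − 172 = 39°
352 − 172 = 180°

348°, 359°, 26°, 39°, 180°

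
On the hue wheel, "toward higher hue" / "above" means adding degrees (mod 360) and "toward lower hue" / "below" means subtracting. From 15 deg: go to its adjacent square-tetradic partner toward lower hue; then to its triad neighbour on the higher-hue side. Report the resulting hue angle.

45°

square ↓ −90°: 15 − 90 = -75 → -75 + 360 = 285°
triadic ↑ +120°: 285 + 120 = 405 → 405 − 360 = 45°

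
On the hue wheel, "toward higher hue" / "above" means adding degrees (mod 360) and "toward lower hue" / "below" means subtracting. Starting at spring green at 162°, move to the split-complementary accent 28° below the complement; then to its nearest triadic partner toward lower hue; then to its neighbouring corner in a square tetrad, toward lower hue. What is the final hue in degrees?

104°

+152° (split-comp 28° ↓): 162 + 152 = 314°
−120° (triadic ↓): 314 − 120 = 194°
−90° (square ↓): 194 − 90 = 104°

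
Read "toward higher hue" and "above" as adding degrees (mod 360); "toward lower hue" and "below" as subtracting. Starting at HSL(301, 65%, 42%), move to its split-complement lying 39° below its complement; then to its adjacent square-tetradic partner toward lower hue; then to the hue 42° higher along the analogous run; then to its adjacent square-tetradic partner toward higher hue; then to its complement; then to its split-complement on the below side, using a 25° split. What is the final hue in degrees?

99°

301 + 141 = 442 → 442 − 360 = 82°   (split-comp 39° ↓)
82 − 90 = -8 → -8 + 360 = 352°   (square ↓)
352 + 42 = 394 → 394 − 360 = 34°   (analog 42° ↑)
34 + 90 = 124°   (square ↑)
124 + 180 = 304°   (complement)
304 + 155 = 459 → 459 − 360 = 99°   (split-comp 25° ↓)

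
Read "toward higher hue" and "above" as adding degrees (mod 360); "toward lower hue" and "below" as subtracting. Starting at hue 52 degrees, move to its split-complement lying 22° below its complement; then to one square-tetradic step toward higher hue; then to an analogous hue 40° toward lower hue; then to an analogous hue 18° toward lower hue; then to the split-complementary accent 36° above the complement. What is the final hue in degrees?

split-comp 22° ↓ +158°: 52 + 158 = 210°
square ↑ +90°: 210 + 90 = 300°
analog 40° ↓ −40°: 300 − 40 = 260°
analog 18° ↓ −18°: 260 − 18 = 242°
split-comp 36° ↑ +216°: 242 + 216 = 458 → 458 − 360 = 98°

98°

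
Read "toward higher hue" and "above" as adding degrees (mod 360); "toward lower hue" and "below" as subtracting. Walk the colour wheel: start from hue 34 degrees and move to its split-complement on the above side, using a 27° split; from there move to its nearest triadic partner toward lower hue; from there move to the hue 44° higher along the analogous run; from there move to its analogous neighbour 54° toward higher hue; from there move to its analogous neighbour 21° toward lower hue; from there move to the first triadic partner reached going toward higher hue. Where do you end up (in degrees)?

318°

+207° (split-comp 27° ↑): 34 + 207 = 241°
−120° (triadic ↓): 241 − 120 = 121°
+44° (analog 44° ↑): 121 + 44 = 165°
+54° (analog 54° ↑): 165 + 54 = 219°
−21° (analog 21° ↓): 219 − 21 = 198°
+120° (triadic ↑): 198 + 120 = 318°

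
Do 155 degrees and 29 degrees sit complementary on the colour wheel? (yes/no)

no

Angular distance: |155 − 29| = 126 = 126°.
Complementary requires 180°.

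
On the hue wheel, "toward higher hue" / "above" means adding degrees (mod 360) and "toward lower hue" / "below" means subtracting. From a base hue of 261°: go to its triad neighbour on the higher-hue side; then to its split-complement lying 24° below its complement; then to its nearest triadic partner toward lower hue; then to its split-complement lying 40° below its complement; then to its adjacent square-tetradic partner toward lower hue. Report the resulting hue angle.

107°

triadic ↑ +120°: 261 + 120 = 381 → 381 − 360 = 21°
split-comp 24° ↓ +156°: 21 + 156 = 177°
triadic ↓ −120°: 177 − 120 = 57°
split-comp 40° ↓ +140°: 57 + 140 = 197°
square ↓ −90°: 197 − 90 = 107°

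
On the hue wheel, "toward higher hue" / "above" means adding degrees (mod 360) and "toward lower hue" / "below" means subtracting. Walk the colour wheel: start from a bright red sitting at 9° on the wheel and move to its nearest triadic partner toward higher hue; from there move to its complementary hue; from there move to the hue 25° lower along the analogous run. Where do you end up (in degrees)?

9 + 120 = 129°   (triadic ↑)
129 + 180 = 309°   (complement)
309 − 25 = 284°   (analog 25° ↓)

284°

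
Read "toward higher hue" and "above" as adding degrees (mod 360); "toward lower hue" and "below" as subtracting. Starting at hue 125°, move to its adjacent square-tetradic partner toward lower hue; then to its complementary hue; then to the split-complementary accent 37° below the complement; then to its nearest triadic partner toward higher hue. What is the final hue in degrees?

125 − 90 = 35°   (square ↓)
35 + 180 = 215°   (complement)
215 + 143 = 358°   (split-comp 37° ↓)
358 + 120 = 478 → 478 − 360 = 118°   (triadic ↑)

118°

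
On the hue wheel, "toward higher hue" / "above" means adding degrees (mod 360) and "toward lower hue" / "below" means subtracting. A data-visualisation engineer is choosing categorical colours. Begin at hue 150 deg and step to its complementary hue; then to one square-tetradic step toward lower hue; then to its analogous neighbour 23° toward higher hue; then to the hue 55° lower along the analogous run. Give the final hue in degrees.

208°

+180° (complement): 150 + 180 = 330°
−90° (square ↓): 330 − 90 = 240°
+23° (analog 23° ↑): 240 + 23 = 263°
−55° (analog 55° ↓): 263 − 55 = 208°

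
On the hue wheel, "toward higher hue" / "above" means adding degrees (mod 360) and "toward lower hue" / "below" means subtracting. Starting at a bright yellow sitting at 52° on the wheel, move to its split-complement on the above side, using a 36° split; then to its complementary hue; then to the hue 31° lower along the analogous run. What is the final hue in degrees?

57°

+216° (split-comp 36° ↑): 52 + 216 = 268°
+180° (complement): 268 + 180 = 448 → 448 − 360 = 88°
−31° (analog 31° ↓): 88 − 31 = 57°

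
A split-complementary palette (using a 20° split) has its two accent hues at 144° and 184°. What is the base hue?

344°

The accents sit 20° either side of the complement, so the complement is their short-arc midpoint on the wheel.
Short-arc midpoint of 144° and 184°: 164°.
Base is 180° from the complement: 164 − 180 = -16 → -16 + 360 = 344°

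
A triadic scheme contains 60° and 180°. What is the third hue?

300°

A triad spaces three hues 120° apart.
The full set is {60°, 180°, 300°}.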